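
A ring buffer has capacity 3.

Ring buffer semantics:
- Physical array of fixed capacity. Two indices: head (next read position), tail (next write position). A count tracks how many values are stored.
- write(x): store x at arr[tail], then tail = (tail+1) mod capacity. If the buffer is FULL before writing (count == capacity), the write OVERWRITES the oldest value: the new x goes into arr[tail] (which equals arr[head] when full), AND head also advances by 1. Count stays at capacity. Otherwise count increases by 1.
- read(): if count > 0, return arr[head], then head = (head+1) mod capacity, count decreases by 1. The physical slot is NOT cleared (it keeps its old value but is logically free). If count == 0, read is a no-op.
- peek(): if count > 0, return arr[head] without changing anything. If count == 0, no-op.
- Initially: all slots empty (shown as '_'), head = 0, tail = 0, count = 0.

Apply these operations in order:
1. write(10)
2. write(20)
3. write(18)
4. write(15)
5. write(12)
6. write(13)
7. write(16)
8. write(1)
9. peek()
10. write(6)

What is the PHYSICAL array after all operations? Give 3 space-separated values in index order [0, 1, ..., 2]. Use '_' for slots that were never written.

Answer: 16 1 6

Derivation:
After op 1 (write(10)): arr=[10 _ _] head=0 tail=1 count=1
After op 2 (write(20)): arr=[10 20 _] head=0 tail=2 count=2
After op 3 (write(18)): arr=[10 20 18] head=0 tail=0 count=3
After op 4 (write(15)): arr=[15 20 18] head=1 tail=1 count=3
After op 5 (write(12)): arr=[15 12 18] head=2 tail=2 count=3
After op 6 (write(13)): arr=[15 12 13] head=0 tail=0 count=3
After op 7 (write(16)): arr=[16 12 13] head=1 tail=1 count=3
After op 8 (write(1)): arr=[16 1 13] head=2 tail=2 count=3
After op 9 (peek()): arr=[16 1 13] head=2 tail=2 count=3
After op 10 (write(6)): arr=[16 1 6] head=0 tail=0 count=3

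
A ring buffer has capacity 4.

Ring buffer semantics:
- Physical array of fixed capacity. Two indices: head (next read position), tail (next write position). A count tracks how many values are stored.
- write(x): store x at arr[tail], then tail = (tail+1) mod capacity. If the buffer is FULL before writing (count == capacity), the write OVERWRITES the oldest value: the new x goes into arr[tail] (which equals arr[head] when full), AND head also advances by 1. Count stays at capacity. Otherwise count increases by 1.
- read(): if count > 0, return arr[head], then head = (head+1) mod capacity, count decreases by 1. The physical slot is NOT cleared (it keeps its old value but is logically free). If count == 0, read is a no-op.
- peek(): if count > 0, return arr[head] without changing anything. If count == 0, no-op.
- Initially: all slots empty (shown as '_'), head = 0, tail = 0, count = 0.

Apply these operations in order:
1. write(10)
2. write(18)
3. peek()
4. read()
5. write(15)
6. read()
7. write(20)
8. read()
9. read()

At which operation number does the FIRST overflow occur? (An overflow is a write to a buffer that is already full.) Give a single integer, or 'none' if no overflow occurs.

After op 1 (write(10)): arr=[10 _ _ _] head=0 tail=1 count=1
After op 2 (write(18)): arr=[10 18 _ _] head=0 tail=2 count=2
After op 3 (peek()): arr=[10 18 _ _] head=0 tail=2 count=2
After op 4 (read()): arr=[10 18 _ _] head=1 tail=2 count=1
After op 5 (write(15)): arr=[10 18 15 _] head=1 tail=3 count=2
After op 6 (read()): arr=[10 18 15 _] head=2 tail=3 count=1
After op 7 (write(20)): arr=[10 18 15 20] head=2 tail=0 count=2
After op 8 (read()): arr=[10 18 15 20] head=3 tail=0 count=1
After op 9 (read()): arr=[10 18 15 20] head=0 tail=0 count=0

Answer: none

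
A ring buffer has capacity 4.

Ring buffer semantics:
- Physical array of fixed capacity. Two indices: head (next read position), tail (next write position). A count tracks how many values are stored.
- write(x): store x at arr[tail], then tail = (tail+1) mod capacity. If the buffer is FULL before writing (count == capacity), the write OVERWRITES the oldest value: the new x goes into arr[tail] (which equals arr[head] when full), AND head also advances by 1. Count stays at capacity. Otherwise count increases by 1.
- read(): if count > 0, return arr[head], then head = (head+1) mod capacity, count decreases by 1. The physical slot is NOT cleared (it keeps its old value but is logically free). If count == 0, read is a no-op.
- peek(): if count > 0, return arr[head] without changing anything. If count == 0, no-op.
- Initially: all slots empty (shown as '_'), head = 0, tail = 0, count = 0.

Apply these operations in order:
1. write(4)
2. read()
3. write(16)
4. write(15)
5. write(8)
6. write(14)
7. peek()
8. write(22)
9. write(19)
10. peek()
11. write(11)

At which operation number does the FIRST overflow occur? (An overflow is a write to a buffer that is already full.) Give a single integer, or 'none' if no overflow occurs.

Answer: 8

Derivation:
After op 1 (write(4)): arr=[4 _ _ _] head=0 tail=1 count=1
After op 2 (read()): arr=[4 _ _ _] head=1 tail=1 count=0
After op 3 (write(16)): arr=[4 16 _ _] head=1 tail=2 count=1
After op 4 (write(15)): arr=[4 16 15 _] head=1 tail=3 count=2
After op 5 (write(8)): arr=[4 16 15 8] head=1 tail=0 count=3
After op 6 (write(14)): arr=[14 16 15 8] head=1 tail=1 count=4
After op 7 (peek()): arr=[14 16 15 8] head=1 tail=1 count=4
After op 8 (write(22)): arr=[14 22 15 8] head=2 tail=2 count=4
After op 9 (write(19)): arr=[14 22 19 8] head=3 tail=3 count=4
After op 10 (peek()): arr=[14 22 19 8] head=3 tail=3 count=4
After op 11 (write(11)): arr=[14 22 19 11] head=0 tail=0 count=4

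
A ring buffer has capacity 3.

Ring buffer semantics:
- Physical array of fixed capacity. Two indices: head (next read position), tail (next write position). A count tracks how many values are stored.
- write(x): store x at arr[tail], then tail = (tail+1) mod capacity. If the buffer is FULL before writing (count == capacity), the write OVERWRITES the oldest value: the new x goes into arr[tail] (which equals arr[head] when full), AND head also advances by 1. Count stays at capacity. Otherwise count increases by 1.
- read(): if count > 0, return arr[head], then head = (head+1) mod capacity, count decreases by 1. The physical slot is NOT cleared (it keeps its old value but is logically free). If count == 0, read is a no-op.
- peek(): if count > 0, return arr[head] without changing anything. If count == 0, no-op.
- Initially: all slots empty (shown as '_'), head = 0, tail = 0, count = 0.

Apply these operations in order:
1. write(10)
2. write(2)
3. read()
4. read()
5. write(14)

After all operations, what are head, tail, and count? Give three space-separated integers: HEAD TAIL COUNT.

Answer: 2 0 1

Derivation:
After op 1 (write(10)): arr=[10 _ _] head=0 tail=1 count=1
After op 2 (write(2)): arr=[10 2 _] head=0 tail=2 count=2
After op 3 (read()): arr=[10 2 _] head=1 tail=2 count=1
After op 4 (read()): arr=[10 2 _] head=2 tail=2 count=0
After op 5 (write(14)): arr=[10 2 14] head=2 tail=0 count=1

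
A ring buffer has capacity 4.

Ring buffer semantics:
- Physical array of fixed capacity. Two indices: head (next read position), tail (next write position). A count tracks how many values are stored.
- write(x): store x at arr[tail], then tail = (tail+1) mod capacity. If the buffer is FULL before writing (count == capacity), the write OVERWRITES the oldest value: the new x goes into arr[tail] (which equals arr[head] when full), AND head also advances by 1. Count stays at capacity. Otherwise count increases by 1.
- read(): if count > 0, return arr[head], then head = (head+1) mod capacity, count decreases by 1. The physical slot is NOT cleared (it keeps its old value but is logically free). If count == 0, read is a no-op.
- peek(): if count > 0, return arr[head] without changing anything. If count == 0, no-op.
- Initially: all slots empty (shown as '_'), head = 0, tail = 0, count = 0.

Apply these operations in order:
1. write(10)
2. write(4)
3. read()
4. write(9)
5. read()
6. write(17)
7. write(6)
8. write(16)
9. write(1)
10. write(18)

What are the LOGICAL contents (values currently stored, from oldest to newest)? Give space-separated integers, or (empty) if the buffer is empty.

Answer: 6 16 1 18

Derivation:
After op 1 (write(10)): arr=[10 _ _ _] head=0 tail=1 count=1
After op 2 (write(4)): arr=[10 4 _ _] head=0 tail=2 count=2
After op 3 (read()): arr=[10 4 _ _] head=1 tail=2 count=1
After op 4 (write(9)): arr=[10 4 9 _] head=1 tail=3 count=2
After op 5 (read()): arr=[10 4 9 _] head=2 tail=3 count=1
After op 6 (write(17)): arr=[10 4 9 17] head=2 tail=0 count=2
After op 7 (write(6)): arr=[6 4 9 17] head=2 tail=1 count=3
After op 8 (write(16)): arr=[6 16 9 17] head=2 tail=2 count=4
After op 9 (write(1)): arr=[6 16 1 17] head=3 tail=3 count=4
After op 10 (write(18)): arr=[6 16 1 18] head=0 tail=0 count=4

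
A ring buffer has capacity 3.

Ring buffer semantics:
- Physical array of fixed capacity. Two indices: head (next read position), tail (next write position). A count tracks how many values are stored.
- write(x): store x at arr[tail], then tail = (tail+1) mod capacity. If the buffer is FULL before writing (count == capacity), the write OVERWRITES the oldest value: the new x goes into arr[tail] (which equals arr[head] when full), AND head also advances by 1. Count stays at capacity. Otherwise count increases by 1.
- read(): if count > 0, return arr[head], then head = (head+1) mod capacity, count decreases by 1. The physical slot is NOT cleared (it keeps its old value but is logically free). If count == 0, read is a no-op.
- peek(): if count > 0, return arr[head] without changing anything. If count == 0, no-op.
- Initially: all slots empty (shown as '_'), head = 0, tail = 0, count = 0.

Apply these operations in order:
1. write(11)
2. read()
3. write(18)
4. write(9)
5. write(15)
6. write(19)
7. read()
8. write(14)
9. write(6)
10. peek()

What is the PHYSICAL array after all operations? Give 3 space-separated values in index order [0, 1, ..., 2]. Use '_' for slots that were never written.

After op 1 (write(11)): arr=[11 _ _] head=0 tail=1 count=1
After op 2 (read()): arr=[11 _ _] head=1 tail=1 count=0
After op 3 (write(18)): arr=[11 18 _] head=1 tail=2 count=1
After op 4 (write(9)): arr=[11 18 9] head=1 tail=0 count=2
After op 5 (write(15)): arr=[15 18 9] head=1 tail=1 count=3
After op 6 (write(19)): arr=[15 19 9] head=2 tail=2 count=3
After op 7 (read()): arr=[15 19 9] head=0 tail=2 count=2
After op 8 (write(14)): arr=[15 19 14] head=0 tail=0 count=3
After op 9 (write(6)): arr=[6 19 14] head=1 tail=1 count=3
After op 10 (peek()): arr=[6 19 14] head=1 tail=1 count=3

Answer: 6 19 14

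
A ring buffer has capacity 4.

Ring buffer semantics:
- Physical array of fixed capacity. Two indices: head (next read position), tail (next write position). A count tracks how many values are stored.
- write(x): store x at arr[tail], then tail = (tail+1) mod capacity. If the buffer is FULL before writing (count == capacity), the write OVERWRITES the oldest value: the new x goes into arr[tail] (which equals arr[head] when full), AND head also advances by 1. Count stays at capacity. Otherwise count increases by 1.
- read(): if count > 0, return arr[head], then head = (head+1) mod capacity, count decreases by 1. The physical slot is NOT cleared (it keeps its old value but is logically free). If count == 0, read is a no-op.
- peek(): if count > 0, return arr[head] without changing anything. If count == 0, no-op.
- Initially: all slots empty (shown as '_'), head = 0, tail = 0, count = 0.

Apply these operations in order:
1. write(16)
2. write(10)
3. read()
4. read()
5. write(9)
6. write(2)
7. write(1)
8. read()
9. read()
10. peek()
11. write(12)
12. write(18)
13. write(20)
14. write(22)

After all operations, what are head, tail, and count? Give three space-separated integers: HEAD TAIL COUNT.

After op 1 (write(16)): arr=[16 _ _ _] head=0 tail=1 count=1
After op 2 (write(10)): arr=[16 10 _ _] head=0 tail=2 count=2
After op 3 (read()): arr=[16 10 _ _] head=1 tail=2 count=1
After op 4 (read()): arr=[16 10 _ _] head=2 tail=2 count=0
After op 5 (write(9)): arr=[16 10 9 _] head=2 tail=3 count=1
After op 6 (write(2)): arr=[16 10 9 2] head=2 tail=0 count=2
After op 7 (write(1)): arr=[1 10 9 2] head=2 tail=1 count=3
After op 8 (read()): arr=[1 10 9 2] head=3 tail=1 count=2
After op 9 (read()): arr=[1 10 9 2] head=0 tail=1 count=1
After op 10 (peek()): arr=[1 10 9 2] head=0 tail=1 count=1
After op 11 (write(12)): arr=[1 12 9 2] head=0 tail=2 count=2
After op 12 (write(18)): arr=[1 12 18 2] head=0 tail=3 count=3
After op 13 (write(20)): arr=[1 12 18 20] head=0 tail=0 count=4
After op 14 (write(22)): arr=[22 12 18 20] head=1 tail=1 count=4

Answer: 1 1 4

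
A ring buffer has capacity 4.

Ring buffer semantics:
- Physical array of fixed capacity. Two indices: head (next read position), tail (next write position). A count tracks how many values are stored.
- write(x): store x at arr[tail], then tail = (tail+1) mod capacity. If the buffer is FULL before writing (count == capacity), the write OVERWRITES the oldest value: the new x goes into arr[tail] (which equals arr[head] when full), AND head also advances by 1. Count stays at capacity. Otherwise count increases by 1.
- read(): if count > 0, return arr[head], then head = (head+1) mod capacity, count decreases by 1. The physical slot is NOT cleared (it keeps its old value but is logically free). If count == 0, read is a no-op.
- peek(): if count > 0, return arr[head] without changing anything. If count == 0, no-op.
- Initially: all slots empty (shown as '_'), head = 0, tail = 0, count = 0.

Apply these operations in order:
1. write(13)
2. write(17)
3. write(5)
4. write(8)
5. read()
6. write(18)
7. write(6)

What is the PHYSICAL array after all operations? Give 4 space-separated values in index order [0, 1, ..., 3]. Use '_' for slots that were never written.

Answer: 18 6 5 8

Derivation:
After op 1 (write(13)): arr=[13 _ _ _] head=0 tail=1 count=1
After op 2 (write(17)): arr=[13 17 _ _] head=0 tail=2 count=2
After op 3 (write(5)): arr=[13 17 5 _] head=0 tail=3 count=3
After op 4 (write(8)): arr=[13 17 5 8] head=0 tail=0 count=4
After op 5 (read()): arr=[13 17 5 8] head=1 tail=0 count=3
After op 6 (write(18)): arr=[18 17 5 8] head=1 tail=1 count=4
After op 7 (write(6)): arr=[18 6 5 8] head=2 tail=2 count=4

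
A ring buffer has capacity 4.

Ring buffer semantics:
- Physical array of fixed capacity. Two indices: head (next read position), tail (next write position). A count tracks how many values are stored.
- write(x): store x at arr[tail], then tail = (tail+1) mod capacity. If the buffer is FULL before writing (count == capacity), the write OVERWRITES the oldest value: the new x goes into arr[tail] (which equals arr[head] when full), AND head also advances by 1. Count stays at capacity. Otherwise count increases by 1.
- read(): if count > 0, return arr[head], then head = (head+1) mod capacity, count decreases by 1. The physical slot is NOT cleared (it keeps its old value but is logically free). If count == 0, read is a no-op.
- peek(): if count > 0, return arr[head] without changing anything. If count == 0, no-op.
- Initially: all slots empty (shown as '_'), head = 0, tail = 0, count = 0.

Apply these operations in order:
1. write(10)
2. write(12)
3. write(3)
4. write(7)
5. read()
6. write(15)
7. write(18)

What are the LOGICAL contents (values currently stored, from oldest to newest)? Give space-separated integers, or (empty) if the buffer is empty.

Answer: 3 7 15 18

Derivation:
After op 1 (write(10)): arr=[10 _ _ _] head=0 tail=1 count=1
After op 2 (write(12)): arr=[10 12 _ _] head=0 tail=2 count=2
After op 3 (write(3)): arr=[10 12 3 _] head=0 tail=3 count=3
After op 4 (write(7)): arr=[10 12 3 7] head=0 tail=0 count=4
After op 5 (read()): arr=[10 12 3 7] head=1 tail=0 count=3
After op 6 (write(15)): arr=[15 12 3 7] head=1 tail=1 count=4
After op 7 (write(18)): arr=[15 18 3 7] head=2 tail=2 count=4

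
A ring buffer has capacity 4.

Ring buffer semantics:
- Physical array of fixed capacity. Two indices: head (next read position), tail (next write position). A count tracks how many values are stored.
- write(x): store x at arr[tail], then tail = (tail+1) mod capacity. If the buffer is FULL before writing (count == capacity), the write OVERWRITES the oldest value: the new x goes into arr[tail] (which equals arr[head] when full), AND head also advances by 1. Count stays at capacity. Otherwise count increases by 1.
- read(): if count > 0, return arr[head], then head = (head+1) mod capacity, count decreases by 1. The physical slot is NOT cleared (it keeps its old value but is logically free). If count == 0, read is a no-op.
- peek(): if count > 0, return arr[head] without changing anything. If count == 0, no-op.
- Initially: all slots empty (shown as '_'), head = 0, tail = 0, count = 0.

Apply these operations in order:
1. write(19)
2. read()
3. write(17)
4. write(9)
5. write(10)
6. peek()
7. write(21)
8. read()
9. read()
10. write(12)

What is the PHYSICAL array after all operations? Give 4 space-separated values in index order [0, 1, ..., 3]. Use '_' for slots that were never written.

After op 1 (write(19)): arr=[19 _ _ _] head=0 tail=1 count=1
After op 2 (read()): arr=[19 _ _ _] head=1 tail=1 count=0
After op 3 (write(17)): arr=[19 17 _ _] head=1 tail=2 count=1
After op 4 (write(9)): arr=[19 17 9 _] head=1 tail=3 count=2
After op 5 (write(10)): arr=[19 17 9 10] head=1 tail=0 count=3
After op 6 (peek()): arr=[19 17 9 10] head=1 tail=0 count=3
After op 7 (write(21)): arr=[21 17 9 10] head=1 tail=1 count=4
After op 8 (read()): arr=[21 17 9 10] head=2 tail=1 count=3
After op 9 (read()): arr=[21 17 9 10] head=3 tail=1 count=2
After op 10 (write(12)): arr=[21 12 9 10] head=3 tail=2 count=3

Answer: 21 12 9 10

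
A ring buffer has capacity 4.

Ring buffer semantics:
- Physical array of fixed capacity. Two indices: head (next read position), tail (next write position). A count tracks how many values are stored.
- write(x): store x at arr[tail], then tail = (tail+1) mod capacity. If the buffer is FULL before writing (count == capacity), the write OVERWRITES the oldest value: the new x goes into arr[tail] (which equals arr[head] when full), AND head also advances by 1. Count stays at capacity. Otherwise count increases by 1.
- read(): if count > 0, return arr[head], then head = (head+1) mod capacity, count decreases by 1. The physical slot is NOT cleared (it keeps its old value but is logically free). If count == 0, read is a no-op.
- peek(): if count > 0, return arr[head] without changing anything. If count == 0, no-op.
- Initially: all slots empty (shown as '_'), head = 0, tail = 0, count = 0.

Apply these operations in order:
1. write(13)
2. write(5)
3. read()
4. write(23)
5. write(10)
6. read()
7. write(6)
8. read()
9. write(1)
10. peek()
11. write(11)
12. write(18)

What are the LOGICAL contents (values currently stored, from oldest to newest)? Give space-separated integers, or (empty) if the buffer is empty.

Answer: 6 1 11 18

Derivation:
After op 1 (write(13)): arr=[13 _ _ _] head=0 tail=1 count=1
After op 2 (write(5)): arr=[13 5 _ _] head=0 tail=2 count=2
After op 3 (read()): arr=[13 5 _ _] head=1 tail=2 count=1
After op 4 (write(23)): arr=[13 5 23 _] head=1 tail=3 count=2
After op 5 (write(10)): arr=[13 5 23 10] head=1 tail=0 count=3
After op 6 (read()): arr=[13 5 23 10] head=2 tail=0 count=2
After op 7 (write(6)): arr=[6 5 23 10] head=2 tail=1 count=3
After op 8 (read()): arr=[6 5 23 10] head=3 tail=1 count=2
After op 9 (write(1)): arr=[6 1 23 10] head=3 tail=2 count=3
After op 10 (peek()): arr=[6 1 23 10] head=3 tail=2 count=3
After op 11 (write(11)): arr=[6 1 11 10] head=3 tail=3 count=4
After op 12 (write(18)): arr=[6 1 11 18] head=0 tail=0 count=4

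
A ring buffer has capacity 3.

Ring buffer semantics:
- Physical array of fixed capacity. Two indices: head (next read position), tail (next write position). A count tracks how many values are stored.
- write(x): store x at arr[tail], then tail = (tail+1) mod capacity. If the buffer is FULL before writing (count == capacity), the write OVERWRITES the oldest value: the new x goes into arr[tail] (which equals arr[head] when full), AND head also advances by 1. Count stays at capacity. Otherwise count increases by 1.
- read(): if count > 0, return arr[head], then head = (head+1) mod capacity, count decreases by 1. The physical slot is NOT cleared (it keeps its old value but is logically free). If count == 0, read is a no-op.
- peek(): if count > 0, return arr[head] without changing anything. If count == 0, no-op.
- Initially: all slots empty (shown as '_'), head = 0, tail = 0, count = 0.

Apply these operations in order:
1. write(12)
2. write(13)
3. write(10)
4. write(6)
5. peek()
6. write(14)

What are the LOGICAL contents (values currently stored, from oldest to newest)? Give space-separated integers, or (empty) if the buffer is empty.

Answer: 10 6 14

Derivation:
After op 1 (write(12)): arr=[12 _ _] head=0 tail=1 count=1
After op 2 (write(13)): arr=[12 13 _] head=0 tail=2 count=2
After op 3 (write(10)): arr=[12 13 10] head=0 tail=0 count=3
After op 4 (write(6)): arr=[6 13 10] head=1 tail=1 count=3
After op 5 (peek()): arr=[6 13 10] head=1 tail=1 count=3
After op 6 (write(14)): arr=[6 14 10] head=2 tail=2 count=3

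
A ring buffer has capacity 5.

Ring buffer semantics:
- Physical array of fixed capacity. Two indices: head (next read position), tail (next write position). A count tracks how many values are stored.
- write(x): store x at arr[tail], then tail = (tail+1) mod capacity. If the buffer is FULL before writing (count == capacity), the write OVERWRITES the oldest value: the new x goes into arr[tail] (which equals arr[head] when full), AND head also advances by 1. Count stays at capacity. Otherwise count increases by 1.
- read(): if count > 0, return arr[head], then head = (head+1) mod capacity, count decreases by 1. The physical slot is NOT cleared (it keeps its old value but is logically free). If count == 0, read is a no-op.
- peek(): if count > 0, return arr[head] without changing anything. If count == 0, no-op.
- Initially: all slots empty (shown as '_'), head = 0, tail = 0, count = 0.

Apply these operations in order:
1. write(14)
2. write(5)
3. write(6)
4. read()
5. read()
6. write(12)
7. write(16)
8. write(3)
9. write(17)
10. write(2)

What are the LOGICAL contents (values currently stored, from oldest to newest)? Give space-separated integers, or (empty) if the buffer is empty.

Answer: 12 16 3 17 2

Derivation:
After op 1 (write(14)): arr=[14 _ _ _ _] head=0 tail=1 count=1
After op 2 (write(5)): arr=[14 5 _ _ _] head=0 tail=2 count=2
After op 3 (write(6)): arr=[14 5 6 _ _] head=0 tail=3 count=3
After op 4 (read()): arr=[14 5 6 _ _] head=1 tail=3 count=2
After op 5 (read()): arr=[14 5 6 _ _] head=2 tail=3 count=1
After op 6 (write(12)): arr=[14 5 6 12 _] head=2 tail=4 count=2
After op 7 (write(16)): arr=[14 5 6 12 16] head=2 tail=0 count=3
After op 8 (write(3)): arr=[3 5 6 12 16] head=2 tail=1 count=4
After op 9 (write(17)): arr=[3 17 6 12 16] head=2 tail=2 count=5
After op 10 (write(2)): arr=[3 17 2 12 16] head=3 tail=3 count=5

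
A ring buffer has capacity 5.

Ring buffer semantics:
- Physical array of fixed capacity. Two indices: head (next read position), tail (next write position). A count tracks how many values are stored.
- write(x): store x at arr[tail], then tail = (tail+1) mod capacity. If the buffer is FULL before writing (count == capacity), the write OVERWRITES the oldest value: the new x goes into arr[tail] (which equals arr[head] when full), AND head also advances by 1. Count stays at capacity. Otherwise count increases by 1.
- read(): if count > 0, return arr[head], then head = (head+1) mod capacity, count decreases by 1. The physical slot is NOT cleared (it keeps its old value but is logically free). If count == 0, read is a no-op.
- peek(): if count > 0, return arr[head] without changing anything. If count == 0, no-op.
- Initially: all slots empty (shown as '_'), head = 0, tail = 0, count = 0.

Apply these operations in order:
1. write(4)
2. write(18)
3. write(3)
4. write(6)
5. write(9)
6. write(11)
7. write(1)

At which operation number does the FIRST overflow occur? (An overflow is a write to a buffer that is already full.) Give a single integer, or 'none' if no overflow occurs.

After op 1 (write(4)): arr=[4 _ _ _ _] head=0 tail=1 count=1
After op 2 (write(18)): arr=[4 18 _ _ _] head=0 tail=2 count=2
After op 3 (write(3)): arr=[4 18 3 _ _] head=0 tail=3 count=3
After op 4 (write(6)): arr=[4 18 3 6 _] head=0 tail=4 count=4
After op 5 (write(9)): arr=[4 18 3 6 9] head=0 tail=0 count=5
After op 6 (write(11)): arr=[11 18 3 6 9] head=1 tail=1 count=5
After op 7 (write(1)): arr=[11 1 3 6 9] head=2 tail=2 count=5

Answer: 6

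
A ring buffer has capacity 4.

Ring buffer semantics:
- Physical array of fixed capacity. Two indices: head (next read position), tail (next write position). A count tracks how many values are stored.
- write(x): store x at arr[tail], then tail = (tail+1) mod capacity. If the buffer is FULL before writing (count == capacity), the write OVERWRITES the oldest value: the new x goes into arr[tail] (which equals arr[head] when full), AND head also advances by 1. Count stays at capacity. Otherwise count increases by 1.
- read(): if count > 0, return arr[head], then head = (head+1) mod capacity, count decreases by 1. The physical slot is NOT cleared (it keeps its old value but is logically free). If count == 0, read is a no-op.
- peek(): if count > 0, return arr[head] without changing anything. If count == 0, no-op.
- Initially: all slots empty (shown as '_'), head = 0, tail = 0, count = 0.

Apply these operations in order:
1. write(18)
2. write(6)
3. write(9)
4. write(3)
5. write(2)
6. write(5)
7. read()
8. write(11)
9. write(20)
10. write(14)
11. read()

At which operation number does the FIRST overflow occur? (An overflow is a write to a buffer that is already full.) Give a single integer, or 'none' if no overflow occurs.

Answer: 5

Derivation:
After op 1 (write(18)): arr=[18 _ _ _] head=0 tail=1 count=1
After op 2 (write(6)): arr=[18 6 _ _] head=0 tail=2 count=2
After op 3 (write(9)): arr=[18 6 9 _] head=0 tail=3 count=3
After op 4 (write(3)): arr=[18 6 9 3] head=0 tail=0 count=4
After op 5 (write(2)): arr=[2 6 9 3] head=1 tail=1 count=4
After op 6 (write(5)): arr=[2 5 9 3] head=2 tail=2 count=4
After op 7 (read()): arr=[2 5 9 3] head=3 tail=2 count=3
After op 8 (write(11)): arr=[2 5 11 3] head=3 tail=3 count=4
After op 9 (write(20)): arr=[2 5 11 20] head=0 tail=0 count=4
After op 10 (write(14)): arr=[14 5 11 20] head=1 tail=1 count=4
After op 11 (read()): arr=[14 5 11 20] head=2 tail=1 count=3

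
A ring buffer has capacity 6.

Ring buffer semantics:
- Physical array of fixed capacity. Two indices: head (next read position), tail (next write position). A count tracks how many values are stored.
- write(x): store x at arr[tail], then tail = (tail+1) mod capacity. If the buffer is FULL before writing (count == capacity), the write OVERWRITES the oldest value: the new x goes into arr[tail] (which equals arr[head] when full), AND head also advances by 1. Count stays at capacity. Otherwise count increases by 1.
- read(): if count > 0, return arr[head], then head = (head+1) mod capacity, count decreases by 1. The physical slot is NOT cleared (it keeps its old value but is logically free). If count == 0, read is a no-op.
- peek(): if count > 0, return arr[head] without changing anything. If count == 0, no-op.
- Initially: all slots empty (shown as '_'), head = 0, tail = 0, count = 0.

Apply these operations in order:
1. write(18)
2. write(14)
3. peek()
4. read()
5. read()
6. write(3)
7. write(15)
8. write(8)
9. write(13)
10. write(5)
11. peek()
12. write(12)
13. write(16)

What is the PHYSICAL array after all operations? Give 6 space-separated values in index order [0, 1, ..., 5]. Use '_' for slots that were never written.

After op 1 (write(18)): arr=[18 _ _ _ _ _] head=0 tail=1 count=1
After op 2 (write(14)): arr=[18 14 _ _ _ _] head=0 tail=2 count=2
After op 3 (peek()): arr=[18 14 _ _ _ _] head=0 tail=2 count=2
After op 4 (read()): arr=[18 14 _ _ _ _] head=1 tail=2 count=1
After op 5 (read()): arr=[18 14 _ _ _ _] head=2 tail=2 count=0
After op 6 (write(3)): arr=[18 14 3 _ _ _] head=2 tail=3 count=1
After op 7 (write(15)): arr=[18 14 3 15 _ _] head=2 tail=4 count=2
After op 8 (write(8)): arr=[18 14 3 15 8 _] head=2 tail=5 count=3
After op 9 (write(13)): arr=[18 14 3 15 8 13] head=2 tail=0 count=4
After op 10 (write(5)): arr=[5 14 3 15 8 13] head=2 tail=1 count=5
After op 11 (peek()): arr=[5 14 3 15 8 13] head=2 tail=1 count=5
After op 12 (write(12)): arr=[5 12 3 15 8 13] head=2 tail=2 count=6
After op 13 (write(16)): arr=[5 12 16 15 8 13] head=3 tail=3 count=6

Answer: 5 12 16 15 8 13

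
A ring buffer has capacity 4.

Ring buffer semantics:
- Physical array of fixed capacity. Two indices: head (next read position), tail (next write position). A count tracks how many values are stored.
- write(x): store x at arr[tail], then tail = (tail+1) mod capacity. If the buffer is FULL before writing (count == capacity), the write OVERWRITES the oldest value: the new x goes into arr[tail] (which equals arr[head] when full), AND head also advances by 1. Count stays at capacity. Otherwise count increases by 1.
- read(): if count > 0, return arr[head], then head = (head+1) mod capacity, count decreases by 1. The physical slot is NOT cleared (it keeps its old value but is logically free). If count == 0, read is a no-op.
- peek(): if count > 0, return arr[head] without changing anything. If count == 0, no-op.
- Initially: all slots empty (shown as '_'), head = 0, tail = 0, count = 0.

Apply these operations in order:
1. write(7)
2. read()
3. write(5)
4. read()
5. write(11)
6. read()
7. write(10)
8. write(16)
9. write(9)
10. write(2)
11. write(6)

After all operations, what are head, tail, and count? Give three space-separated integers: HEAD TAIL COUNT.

After op 1 (write(7)): arr=[7 _ _ _] head=0 tail=1 count=1
After op 2 (read()): arr=[7 _ _ _] head=1 tail=1 count=0
After op 3 (write(5)): arr=[7 5 _ _] head=1 tail=2 count=1
After op 4 (read()): arr=[7 5 _ _] head=2 tail=2 count=0
After op 5 (write(11)): arr=[7 5 11 _] head=2 tail=3 count=1
After op 6 (read()): arr=[7 5 11 _] head=3 tail=3 count=0
After op 7 (write(10)): arr=[7 5 11 10] head=3 tail=0 count=1
After op 8 (write(16)): arr=[16 5 11 10] head=3 tail=1 count=2
After op 9 (write(9)): arr=[16 9 11 10] head=3 tail=2 count=3
After op 10 (write(2)): arr=[16 9 2 10] head=3 tail=3 count=4
After op 11 (write(6)): arr=[16 9 2 6] head=0 tail=0 count=4

Answer: 0 0 4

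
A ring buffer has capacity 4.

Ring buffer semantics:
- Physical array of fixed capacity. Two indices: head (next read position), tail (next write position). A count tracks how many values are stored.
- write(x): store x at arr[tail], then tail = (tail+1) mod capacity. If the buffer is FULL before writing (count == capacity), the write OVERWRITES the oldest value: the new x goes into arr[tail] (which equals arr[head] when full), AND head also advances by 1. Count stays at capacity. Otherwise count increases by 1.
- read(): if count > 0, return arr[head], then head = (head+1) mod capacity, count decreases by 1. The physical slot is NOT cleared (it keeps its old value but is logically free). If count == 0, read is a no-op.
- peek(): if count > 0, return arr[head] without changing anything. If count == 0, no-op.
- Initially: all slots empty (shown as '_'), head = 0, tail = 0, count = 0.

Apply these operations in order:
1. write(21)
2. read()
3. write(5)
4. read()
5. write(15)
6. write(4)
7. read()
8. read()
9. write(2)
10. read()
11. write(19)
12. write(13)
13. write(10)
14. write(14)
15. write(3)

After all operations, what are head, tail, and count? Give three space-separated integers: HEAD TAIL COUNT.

Answer: 2 2 4

Derivation:
After op 1 (write(21)): arr=[21 _ _ _] head=0 tail=1 count=1
After op 2 (read()): arr=[21 _ _ _] head=1 tail=1 count=0
After op 3 (write(5)): arr=[21 5 _ _] head=1 tail=2 count=1
After op 4 (read()): arr=[21 5 _ _] head=2 tail=2 count=0
After op 5 (write(15)): arr=[21 5 15 _] head=2 tail=3 count=1
After op 6 (write(4)): arr=[21 5 15 4] head=2 tail=0 count=2
After op 7 (read()): arr=[21 5 15 4] head=3 tail=0 count=1
After op 8 (read()): arr=[21 5 15 4] head=0 tail=0 count=0
After op 9 (write(2)): arr=[2 5 15 4] head=0 tail=1 count=1
After op 10 (read()): arr=[2 5 15 4] head=1 tail=1 count=0
After op 11 (write(19)): arr=[2 19 15 4] head=1 tail=2 count=1
After op 12 (write(13)): arr=[2 19 13 4] head=1 tail=3 count=2
After op 13 (write(10)): arr=[2 19 13 10] head=1 tail=0 count=3
After op 14 (write(14)): arr=[14 19 13 10] head=1 tail=1 count=4
After op 15 (write(3)): arr=[14 3 13 10] head=2 tail=2 count=4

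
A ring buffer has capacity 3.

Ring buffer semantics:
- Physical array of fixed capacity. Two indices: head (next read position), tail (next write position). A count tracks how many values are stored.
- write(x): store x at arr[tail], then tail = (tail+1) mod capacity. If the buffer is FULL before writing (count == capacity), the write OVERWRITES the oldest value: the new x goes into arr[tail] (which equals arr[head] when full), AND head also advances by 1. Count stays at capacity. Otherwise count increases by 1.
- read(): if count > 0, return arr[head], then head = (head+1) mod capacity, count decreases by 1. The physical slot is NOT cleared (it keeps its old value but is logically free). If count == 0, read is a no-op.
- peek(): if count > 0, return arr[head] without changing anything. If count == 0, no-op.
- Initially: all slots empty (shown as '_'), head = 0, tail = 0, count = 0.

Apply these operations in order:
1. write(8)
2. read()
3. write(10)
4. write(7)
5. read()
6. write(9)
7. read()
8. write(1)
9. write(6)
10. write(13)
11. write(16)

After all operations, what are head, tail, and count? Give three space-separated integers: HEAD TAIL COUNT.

After op 1 (write(8)): arr=[8 _ _] head=0 tail=1 count=1
After op 2 (read()): arr=[8 _ _] head=1 tail=1 count=0
After op 3 (write(10)): arr=[8 10 _] head=1 tail=2 count=1
After op 4 (write(7)): arr=[8 10 7] head=1 tail=0 count=2
After op 5 (read()): arr=[8 10 7] head=2 tail=0 count=1
After op 6 (write(9)): arr=[9 10 7] head=2 tail=1 count=2
After op 7 (read()): arr=[9 10 7] head=0 tail=1 count=1
After op 8 (write(1)): arr=[9 1 7] head=0 tail=2 count=2
After op 9 (write(6)): arr=[9 1 6] head=0 tail=0 count=3
After op 10 (write(13)): arr=[13 1 6] head=1 tail=1 count=3
After op 11 (write(16)): arr=[13 16 6] head=2 tail=2 count=3

Answer: 2 2 3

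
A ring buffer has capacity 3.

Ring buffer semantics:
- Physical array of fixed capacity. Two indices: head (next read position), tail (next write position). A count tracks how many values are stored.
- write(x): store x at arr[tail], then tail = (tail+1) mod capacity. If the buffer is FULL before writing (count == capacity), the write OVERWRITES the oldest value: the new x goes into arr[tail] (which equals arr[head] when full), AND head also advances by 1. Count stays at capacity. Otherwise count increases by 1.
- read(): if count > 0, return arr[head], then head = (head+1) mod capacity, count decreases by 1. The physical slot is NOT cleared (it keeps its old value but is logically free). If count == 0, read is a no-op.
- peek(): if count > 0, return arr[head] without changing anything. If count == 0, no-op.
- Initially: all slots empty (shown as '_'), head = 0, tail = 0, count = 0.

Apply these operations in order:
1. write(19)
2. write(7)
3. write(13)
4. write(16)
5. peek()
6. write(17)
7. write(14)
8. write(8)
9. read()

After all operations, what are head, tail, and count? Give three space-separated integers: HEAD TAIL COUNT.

Answer: 2 1 2

Derivation:
After op 1 (write(19)): arr=[19 _ _] head=0 tail=1 count=1
After op 2 (write(7)): arr=[19 7 _] head=0 tail=2 count=2
After op 3 (write(13)): arr=[19 7 13] head=0 tail=0 count=3
After op 4 (write(16)): arr=[16 7 13] head=1 tail=1 count=3
After op 5 (peek()): arr=[16 7 13] head=1 tail=1 count=3
After op 6 (write(17)): arr=[16 17 13] head=2 tail=2 count=3
After op 7 (write(14)): arr=[16 17 14] head=0 tail=0 count=3
After op 8 (write(8)): arr=[8 17 14] head=1 tail=1 count=3
After op 9 (read()): arr=[8 17 14] head=2 tail=1 count=2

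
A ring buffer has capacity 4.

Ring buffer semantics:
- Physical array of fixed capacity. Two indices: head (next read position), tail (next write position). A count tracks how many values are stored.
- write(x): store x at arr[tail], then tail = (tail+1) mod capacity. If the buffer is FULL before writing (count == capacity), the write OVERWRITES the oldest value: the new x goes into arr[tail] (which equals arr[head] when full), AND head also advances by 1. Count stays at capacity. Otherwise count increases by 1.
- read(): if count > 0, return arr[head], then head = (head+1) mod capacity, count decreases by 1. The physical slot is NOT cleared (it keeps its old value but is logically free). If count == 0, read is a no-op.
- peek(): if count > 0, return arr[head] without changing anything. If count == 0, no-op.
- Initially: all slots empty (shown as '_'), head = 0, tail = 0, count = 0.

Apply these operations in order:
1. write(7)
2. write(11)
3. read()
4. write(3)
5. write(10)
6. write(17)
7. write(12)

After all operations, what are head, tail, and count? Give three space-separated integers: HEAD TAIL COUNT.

Answer: 2 2 4

Derivation:
After op 1 (write(7)): arr=[7 _ _ _] head=0 tail=1 count=1
After op 2 (write(11)): arr=[7 11 _ _] head=0 tail=2 count=2
After op 3 (read()): arr=[7 11 _ _] head=1 tail=2 count=1
After op 4 (write(3)): arr=[7 11 3 _] head=1 tail=3 count=2
After op 5 (write(10)): arr=[7 11 3 10] head=1 tail=0 count=3
After op 6 (write(17)): arr=[17 11 3 10] head=1 tail=1 count=4
After op 7 (write(12)): arr=[17 12 3 10] head=2 tail=2 count=4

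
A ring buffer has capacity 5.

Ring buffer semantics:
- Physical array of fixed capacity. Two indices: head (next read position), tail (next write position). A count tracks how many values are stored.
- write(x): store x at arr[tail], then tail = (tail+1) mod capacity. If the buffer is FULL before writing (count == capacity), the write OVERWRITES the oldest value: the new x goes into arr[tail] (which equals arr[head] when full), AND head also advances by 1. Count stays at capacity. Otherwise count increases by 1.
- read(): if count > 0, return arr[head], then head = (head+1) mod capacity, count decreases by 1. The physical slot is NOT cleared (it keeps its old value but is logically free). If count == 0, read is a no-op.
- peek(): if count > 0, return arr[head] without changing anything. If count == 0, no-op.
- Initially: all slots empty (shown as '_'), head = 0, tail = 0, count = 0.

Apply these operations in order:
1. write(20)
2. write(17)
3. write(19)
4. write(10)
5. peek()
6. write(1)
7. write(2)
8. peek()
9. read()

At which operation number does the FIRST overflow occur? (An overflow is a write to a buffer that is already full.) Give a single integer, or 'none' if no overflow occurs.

After op 1 (write(20)): arr=[20 _ _ _ _] head=0 tail=1 count=1
After op 2 (write(17)): arr=[20 17 _ _ _] head=0 tail=2 count=2
After op 3 (write(19)): arr=[20 17 19 _ _] head=0 tail=3 count=3
After op 4 (write(10)): arr=[20 17 19 10 _] head=0 tail=4 count=4
After op 5 (peek()): arr=[20 17 19 10 _] head=0 tail=4 count=4
After op 6 (write(1)): arr=[20 17 19 10 1] head=0 tail=0 count=5
After op 7 (write(2)): arr=[2 17 19 10 1] head=1 tail=1 count=5
After op 8 (peek()): arr=[2 17 19 10 1] head=1 tail=1 count=5
After op 9 (read()): arr=[2 17 19 10 1] head=2 tail=1 count=4

Answer: 7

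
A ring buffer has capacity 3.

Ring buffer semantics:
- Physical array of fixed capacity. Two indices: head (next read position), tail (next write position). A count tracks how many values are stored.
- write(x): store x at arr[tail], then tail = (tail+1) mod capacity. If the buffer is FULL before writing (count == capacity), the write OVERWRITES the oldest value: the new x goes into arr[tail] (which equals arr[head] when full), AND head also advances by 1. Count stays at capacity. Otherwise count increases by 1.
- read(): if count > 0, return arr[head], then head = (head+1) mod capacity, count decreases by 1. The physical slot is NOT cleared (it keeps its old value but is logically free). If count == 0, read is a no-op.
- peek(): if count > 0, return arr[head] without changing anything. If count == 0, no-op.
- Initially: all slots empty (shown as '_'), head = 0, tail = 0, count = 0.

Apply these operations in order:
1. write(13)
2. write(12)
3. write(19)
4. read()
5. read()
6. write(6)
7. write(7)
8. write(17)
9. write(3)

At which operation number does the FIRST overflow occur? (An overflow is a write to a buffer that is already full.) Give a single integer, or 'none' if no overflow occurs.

Answer: 8

Derivation:
After op 1 (write(13)): arr=[13 _ _] head=0 tail=1 count=1
After op 2 (write(12)): arr=[13 12 _] head=0 tail=2 count=2
After op 3 (write(19)): arr=[13 12 19] head=0 tail=0 count=3
After op 4 (read()): arr=[13 12 19] head=1 tail=0 count=2
After op 5 (read()): arr=[13 12 19] head=2 tail=0 count=1
After op 6 (write(6)): arr=[6 12 19] head=2 tail=1 count=2
After op 7 (write(7)): arr=[6 7 19] head=2 tail=2 count=3
After op 8 (write(17)): arr=[6 7 17] head=0 tail=0 count=3
After op 9 (write(3)): arr=[3 7 17] head=1 tail=1 count=3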